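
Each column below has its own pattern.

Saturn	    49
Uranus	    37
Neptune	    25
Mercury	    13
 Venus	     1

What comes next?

Planet: runs through the planets Mercury→Neptune, so Saturn, Uranus, Neptune, Mercury, Venus → Earth.
Second component: −12 each step, so 49, 37, 25, 13, 1 → -11.
Putting it together: Earth  -11.

Earth  -11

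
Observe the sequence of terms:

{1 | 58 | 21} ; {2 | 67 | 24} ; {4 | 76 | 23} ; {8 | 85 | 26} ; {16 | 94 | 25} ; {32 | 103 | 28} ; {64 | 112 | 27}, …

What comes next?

For the first slot, ×2 each step: 1, 2, 4, 8, 16, 32, 64 → 128.
Second slot — +9 each step: 58, 67, 76, 85, 94, 103, 112 → 121.
Third slot: 21, 24, 23, 26, 25, 28, 27 → 30 (alternating steps +3, −1, +3, −1, …).
Combining the parts gives {128 | 121 | 30}.

{128 | 121 | 30}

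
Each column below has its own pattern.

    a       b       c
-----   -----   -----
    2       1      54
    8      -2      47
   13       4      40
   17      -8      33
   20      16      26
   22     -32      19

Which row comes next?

23  64  12

Column a: 2, 8, 13, 17, 20, 22 → 23 (differences are 6, 5, 4, … (decreasing by 1 each time)).
Column b: ×(-2) each step; 1, -2, 4, -8, 16, -32 → 64.
Column c: −7 each step, so 54, 47, 40, 33, 26, 19 → 12.
So the next row is 23  64  12.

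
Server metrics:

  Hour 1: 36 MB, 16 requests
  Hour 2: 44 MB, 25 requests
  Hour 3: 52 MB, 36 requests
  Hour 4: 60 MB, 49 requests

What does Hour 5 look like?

68 MB, 64 requests

For the MB, +8 each step: 36, 44, 52, 60 → 68.
Requests: perfect squares: 4², 5², 6², …, so 16, 25, 36, 49 → 64.
So the next row is 68 MB, 64 requests.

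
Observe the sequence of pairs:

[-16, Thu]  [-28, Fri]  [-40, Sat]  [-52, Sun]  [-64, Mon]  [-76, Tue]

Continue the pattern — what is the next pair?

First coordinate — −12 each step: -16, -28, -40, -52, -64, -76 → -88.
Day: runs through the weekdays Mon→Sun; Thu, Fri, Sat, Sun, Mon, Tue → Wed.
So the next pair is [-88, Wed].

[-88, Wed]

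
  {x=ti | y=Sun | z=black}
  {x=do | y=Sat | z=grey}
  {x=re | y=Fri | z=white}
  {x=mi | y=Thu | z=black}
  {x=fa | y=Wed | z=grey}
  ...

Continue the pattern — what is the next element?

{x=sol | y=Tue | z=white}

X — runs through the solfège scale do→ti: ti, do, re, mi, fa → sol.
Y: runs backward through the weekdays Mon→Sun; Sun, Sat, Fri, Thu, Wed → Tue.
Z — repeats black → grey → white: black, grey, white, black, grey → white.
Combining the parts gives {x=sol | y=Tue | z=white}.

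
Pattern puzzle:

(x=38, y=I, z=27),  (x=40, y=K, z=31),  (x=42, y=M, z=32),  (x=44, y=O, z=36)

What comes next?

X — +2 each step: 38, 40, 42, 44 → 46.
For the y, letters move forward 2 places in the alphabet: I, K, M, O → Q.
For the z, alternating steps +4, +1, +4, +1, …: 27, 31, 32, 36 → 37.
So the next triple is (x=46, y=Q, z=37).

(x=46, y=Q, z=37)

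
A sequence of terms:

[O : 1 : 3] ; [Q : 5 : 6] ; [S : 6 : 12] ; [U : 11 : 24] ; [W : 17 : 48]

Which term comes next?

[Y : 28 : 96]

Letter — letters move forward 2 places in the alphabet: O, Q, S, U, W → Y.
Second part: 1, 5, 6, 11, 17 → 28 (each term is the sum of the two before it).
Third part goes 3, 6, 12, 24, 48 → 96 (×2 each step).
Putting it together: [Y : 28 : 96].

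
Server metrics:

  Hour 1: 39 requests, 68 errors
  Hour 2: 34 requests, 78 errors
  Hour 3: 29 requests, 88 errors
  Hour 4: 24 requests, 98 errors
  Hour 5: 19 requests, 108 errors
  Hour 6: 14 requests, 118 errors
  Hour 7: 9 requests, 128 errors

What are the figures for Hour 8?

4 requests, 138 errors

Requests: 39, 34, 29, 24, 19, 14, 9 → 4 (−5 each step).
Errors: 68, 78, 88, 98, 108, 118, 128 → 138 (+10 each step).
So the next row is 4 requests, 138 errors.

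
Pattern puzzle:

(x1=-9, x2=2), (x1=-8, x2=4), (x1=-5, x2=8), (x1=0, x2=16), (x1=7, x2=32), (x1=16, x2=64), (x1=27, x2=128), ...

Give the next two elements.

X1: differences are 1, 3, 5, … (increasing by 2 each time), so -9, -8, -5, 0, 7, 16, 27 → 40 → 55.
X2 goes 2, 4, 8, 16, 32, 64, 128 → 256 → 512 (×2 each step).
Putting the parts together: (x1=40, x2=256) and then (x1=55, x2=512).

(x1=40, x2=256), (x1=55, x2=512)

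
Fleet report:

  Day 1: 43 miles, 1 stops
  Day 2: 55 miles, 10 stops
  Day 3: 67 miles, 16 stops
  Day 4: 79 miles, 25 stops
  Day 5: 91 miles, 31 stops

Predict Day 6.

103 miles, 40 stops

Miles — +12 each step: 43, 55, 67, 79, 91 → 103.
For the stops, alternating steps +9, +6, +9, +6, …: 1, 10, 16, 25, 31 → 40.
So the next record is 103 miles, 40 stops.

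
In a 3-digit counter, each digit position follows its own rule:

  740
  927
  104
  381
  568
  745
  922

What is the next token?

First digit — +2 each step, mod 10: 7, 9, 1, 3, 5, 7, 9 → 1.
Second digit: 4, 2, 0, 8, 6, 4, 2 → 0 (−2 each step, mod 10).
For the third digit, −3 each step, mod 10: 0, 7, 4, 1, 8, 5, 2 → 9.
Putting it together: 109.

109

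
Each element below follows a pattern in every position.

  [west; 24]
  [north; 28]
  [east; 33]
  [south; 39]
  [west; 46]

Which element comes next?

[north; 54]

For the direction, repeats west → north → east → south: west, north, east, south, west → north.
Second slot — differences are 4, 5, 6, … (increasing by 1 each time): 24, 28, 33, 39, 46 → 54.
So the next element is [north; 54].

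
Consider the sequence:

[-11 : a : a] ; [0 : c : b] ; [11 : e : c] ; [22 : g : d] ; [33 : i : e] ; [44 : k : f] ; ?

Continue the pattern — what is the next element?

First slot: +11 each step, so -11, 0, 11, 22, 33, 44 → 55.
First letter — letters move forward 2 places in the alphabet: a, c, e, g, i, k → m.
Second letter: letters move forward 1 place in the alphabet; a, b, c, d, e, f → g.
So the next element is [55 : m : g].

[55 : m : g]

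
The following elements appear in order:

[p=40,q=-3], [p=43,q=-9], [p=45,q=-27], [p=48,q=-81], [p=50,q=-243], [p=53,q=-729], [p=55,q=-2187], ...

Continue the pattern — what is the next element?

P goes 40, 43, 45, 48, 50, 53, 55 → 58 (alternating steps +3, +2, +3, +2, …).
Q — ×3 each step: -3, -9, -27, -81, -243, -729, -2187 → -6561.
Combining the parts gives [p=58,q=-6561].

[p=58,q=-6561]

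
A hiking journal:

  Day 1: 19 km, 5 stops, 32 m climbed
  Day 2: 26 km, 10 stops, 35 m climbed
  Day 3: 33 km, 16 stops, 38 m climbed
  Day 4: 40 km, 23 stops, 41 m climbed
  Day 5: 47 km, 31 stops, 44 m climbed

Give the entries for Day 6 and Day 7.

54 km, 40 stops, 47 m climbed; 61 km, 50 stops, 50 m climbed

Km: 19, 26, 33, 40, 47 → 54 → 61 (+7 each step).
Stops: differences are 5, 6, 7, … (increasing by 1 each time); 5, 10, 16, 23, 31 → 40 → 50.
For the m climbed, +3 each step: 32, 35, 38, 41, 44 → 47 → 50.
Putting the parts together: 54 km, 40 stops, 47 m climbed and then 61 km, 50 stops, 50 m climbed.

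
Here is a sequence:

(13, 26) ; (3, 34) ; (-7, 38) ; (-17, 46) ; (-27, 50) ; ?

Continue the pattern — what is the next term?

First component goes 13, 3, -7, -17, -27 → -37 (−10 each step).
Second component: alternating steps +8, +4, +8, +4, …; 26, 34, 38, 46, 50 → 58.
Putting it together: (-37, 58).

(-37, 58)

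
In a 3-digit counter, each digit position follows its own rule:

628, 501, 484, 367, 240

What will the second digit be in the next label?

2

For the second digit, −2 each step, mod 10: 2, 0, 8, 6, 4 → 2.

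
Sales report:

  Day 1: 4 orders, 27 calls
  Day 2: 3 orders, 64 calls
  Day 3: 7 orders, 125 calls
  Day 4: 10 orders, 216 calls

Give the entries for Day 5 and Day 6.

17 orders, 343 calls; 27 orders, 512 calls

Orders — each term is the sum of the two before it: 4, 3, 7, 10 → 17 → 27.
Calls: perfect cubes: 3³, 4³, 5³, …; 27, 64, 125, 216 → 343 → 512.
Putting the parts together: 17 orders, 343 calls and then 27 orders, 512 calls.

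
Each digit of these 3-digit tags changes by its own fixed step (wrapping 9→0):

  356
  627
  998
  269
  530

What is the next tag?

First digit — +3 each step, mod 10: 3, 6, 9, 2, 5 → 8.
Second digit goes 5, 2, 9, 6, 3 → 0 (−3 each step, mod 10).
Third digit — +1 each step, mod 10: 6, 7, 8, 9, 0 → 1.
Combining the parts gives 801.

801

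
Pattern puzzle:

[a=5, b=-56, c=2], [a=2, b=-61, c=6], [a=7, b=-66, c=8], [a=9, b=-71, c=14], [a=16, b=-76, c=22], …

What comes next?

A: each term is the sum of the two before it; 5, 2, 7, 9, 16 → 25.
B: −5 each step; -56, -61, -66, -71, -76 → -81.
C: each term is the sum of the two before it; 2, 6, 8, 14, 22 → 36.
Putting it together: [a=25, b=-81, c=36].

[a=25, b=-81, c=36]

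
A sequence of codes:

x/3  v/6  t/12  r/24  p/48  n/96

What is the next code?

l/192

Letter: x, v, t, r, p, n → l (letters move back 2 places in the alphabet).
Second component — ×2 each step: 3, 6, 12, 24, 48, 96 → 192.
So the next code is l/192.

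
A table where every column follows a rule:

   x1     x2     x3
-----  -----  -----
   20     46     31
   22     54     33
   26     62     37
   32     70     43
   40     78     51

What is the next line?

50  86  61

Column x1: differences are 2, 4, 6, … (increasing by 2 each time); 20, 22, 26, 32, 40 → 50.
Column x2: +8 each step; 46, 54, 62, 70, 78 → 86.
Column x3: always 11 more than the column x1, so 31, 33, 37, 43, 51 → 61.
So the next line is 50  86  61.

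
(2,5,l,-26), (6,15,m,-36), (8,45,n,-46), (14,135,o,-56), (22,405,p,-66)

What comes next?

(36,1215,q,-76)

First slot goes 2, 6, 8, 14, 22 → 36 (each term is the sum of the two before it).
Second slot: ×3 each step; 5, 15, 45, 135, 405 → 1215.
Letter goes l, m, n, o, p → q (letters move forward 1 place in the alphabet).
Fourth slot goes -26, -36, -46, -56, -66 → -76 (−10 each step).
Combining the parts gives (36,1215,q,-76).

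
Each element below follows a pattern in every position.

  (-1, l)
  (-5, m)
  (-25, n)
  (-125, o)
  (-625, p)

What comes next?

First component — ×5 each step: -1, -5, -25, -125, -625 → -3125.
Letter: letters move forward 1 place in the alphabet, so l, m, n, o, p → q.
Putting it together: (-3125, q).

(-3125, q)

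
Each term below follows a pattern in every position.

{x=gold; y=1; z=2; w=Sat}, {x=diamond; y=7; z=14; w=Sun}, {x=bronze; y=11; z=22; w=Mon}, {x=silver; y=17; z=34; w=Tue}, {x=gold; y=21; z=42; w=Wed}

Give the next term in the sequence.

{x=diamond; y=27; z=54; w=Thu}

X: repeats gold → diamond → bronze → silver; gold, diamond, bronze, silver, gold → diamond.
Y: alternating steps +6, +4, +6, +4, …, so 1, 7, 11, 17, 21 → 27.
Z: always 2 × the y, so 2, 14, 22, 34, 42 → 54.
W: Sat, Sun, Mon, Tue, Wed → Thu (runs through the weekdays Mon→Sun).
Combining the parts gives {x=diamond; y=27; z=54; w=Thu}.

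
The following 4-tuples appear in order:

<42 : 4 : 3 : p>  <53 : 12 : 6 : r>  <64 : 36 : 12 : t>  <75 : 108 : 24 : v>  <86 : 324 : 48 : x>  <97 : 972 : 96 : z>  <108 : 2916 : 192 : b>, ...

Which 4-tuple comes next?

For the first coordinate, +11 each step: 42, 53, 64, 75, 86, 97, 108 → 119.
Second coordinate: 4, 12, 36, 108, 324, 972, 2916 → 8748 (×3 each step).
For the third coordinate, ×2 each step: 3, 6, 12, 24, 48, 96, 192 → 384.
For the letter, letters move forward 2 places in the alphabet, wrapping Z→A: p, r, t, v, x, z, b → d.
Putting it together: <119 : 8748 : 384 : d>.

<119 : 8748 : 384 : d>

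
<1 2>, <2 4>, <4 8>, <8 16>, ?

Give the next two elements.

First coordinate: ×2 each step, so 1, 2, 4, 8 → 16 → 32.
Second coordinate: always 2 × the first coordinate, so 2, 4, 8, 16 → 32 → 64.
So the next two elements are <16 32> and <32 64>.

<16 32>, <32 64>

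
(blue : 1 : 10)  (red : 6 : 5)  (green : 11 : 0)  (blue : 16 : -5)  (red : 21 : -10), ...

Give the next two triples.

(green : 26 : -15), (blue : 31 : -20)

Colour: repeats blue → red → green, so blue, red, green, blue, red → green → blue.
Second part — +5 each step: 1, 6, 11, 16, 21 → 26 → 31.
Third part: together with the second part always sums to 11; 10, 5, 0, -5, -10 → -15 → -20.
So the next two triples are (green : 26 : -15) and (blue : 31 : -20).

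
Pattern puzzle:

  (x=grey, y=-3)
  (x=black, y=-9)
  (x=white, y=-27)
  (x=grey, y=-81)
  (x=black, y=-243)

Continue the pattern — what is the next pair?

(x=white, y=-729)

For the x, repeats grey → black → white: grey, black, white, grey, black → white.
Y — ×3 each step: -3, -9, -27, -81, -243 → -729.
Combining the parts gives (x=white, y=-729).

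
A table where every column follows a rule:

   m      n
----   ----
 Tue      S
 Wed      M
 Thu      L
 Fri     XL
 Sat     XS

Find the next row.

Sun  S

For the column m, runs through the weekdays Mon→Sun: Tue, Wed, Thu, Fri, Sat → Sun.
Column n — runs through clothing sizes XS→XL: S, M, L, XL, XS → S.
So the next row is Sun  S.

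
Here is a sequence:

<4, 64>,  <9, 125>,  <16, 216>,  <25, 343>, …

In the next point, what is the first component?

36

First component: perfect squares: 2², 3², 4², …, so 4, 9, 16, 25 → 36.
Second component goes 64, 125, 216, 343 → 512 (perfect cubes: 4³, 5³, 6³, …).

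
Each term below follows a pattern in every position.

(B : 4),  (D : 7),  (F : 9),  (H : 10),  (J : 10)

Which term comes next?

(L : 9)

Letter: letters move forward 2 places in the alphabet; B, D, F, H, J → L.
Second component goes 4, 7, 9, 10, 10 → 9 (differences are 3, 2, 1, … (decreasing by 1 each time)).
So the next term is (L : 9).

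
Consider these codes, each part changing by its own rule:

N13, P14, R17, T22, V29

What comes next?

Letter: N, P, R, T, V → X (letters move forward 2 places in the alphabet).
Second component: differences are 1, 3, 5, … (increasing by 2 each time); 13, 14, 17, 22, 29 → 38.
Putting it together: X38.

X38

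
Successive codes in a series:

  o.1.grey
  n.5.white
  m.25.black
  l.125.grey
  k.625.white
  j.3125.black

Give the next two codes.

Letter: letters move back 1 place in the alphabet; o, n, m, l, k, j → i → h.
Second component goes 1, 5, 25, 125, 625, 3125 → 15625 → 78125 (×5 each step).
Shade: grey, white, black, grey, white, black → grey → white (repeats grey → white → black).
So the next two codes are i.15625.grey and h.78125.white.

i.15625.grey then h.78125.white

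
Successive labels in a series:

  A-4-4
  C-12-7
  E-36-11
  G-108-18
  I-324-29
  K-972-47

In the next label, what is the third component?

76

For the letter, letters move forward 2 places in the alphabet: A, C, E, G, I, K → M.
Second component: ×3 each step; 4, 12, 36, 108, 324, 972 → 2916.
For the third component, each term is the sum of the two before it: 4, 7, 11, 18, 29, 47 → 76.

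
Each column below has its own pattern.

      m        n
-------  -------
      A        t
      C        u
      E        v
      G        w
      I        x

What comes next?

Column m: letters move forward 2 places in the alphabet, so A, C, E, G, I → K.
Column n goes t, u, v, w, x → y (letters move forward 1 place in the alphabet).
So the next line is K  y.

K  y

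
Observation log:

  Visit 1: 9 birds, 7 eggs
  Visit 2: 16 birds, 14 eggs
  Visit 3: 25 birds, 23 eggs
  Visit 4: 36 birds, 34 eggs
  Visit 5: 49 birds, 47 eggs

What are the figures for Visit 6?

64 birds, 62 eggs

Birds — perfect squares: 3², 4², 5², …: 9, 16, 25, 36, 49 → 64.
Eggs: 7, 14, 23, 34, 47 → 62 (always 2 less than the birds).
Combining the parts gives 64 birds, 62 eggs.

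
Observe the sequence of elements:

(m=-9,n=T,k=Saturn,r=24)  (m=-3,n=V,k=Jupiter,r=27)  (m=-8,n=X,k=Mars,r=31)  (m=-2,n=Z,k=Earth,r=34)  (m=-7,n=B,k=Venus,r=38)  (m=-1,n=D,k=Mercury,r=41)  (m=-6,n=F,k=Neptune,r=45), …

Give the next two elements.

(m=0,n=H,k=Uranus,r=48), (m=-5,n=J,k=Saturn,r=52)

For the m, alternating steps +6, −5, +6, −5, …: -9, -3, -8, -2, -7, -1, -6 → 0 → -5.
N — letters move forward 2 places in the alphabet, wrapping Z→A: T, V, X, Z, B, D, F → H → J.
K: runs backward through the planets Mercury→Neptune; Saturn, Jupiter, Mars, Earth, Venus, Mercury, Neptune → Uranus → Saturn.
R: 24, 27, 31, 34, 38, 41, 45 → 48 → 52 (alternating steps +3, +4, +3, +4, …).
Putting the parts together: (m=0,n=H,k=Uranus,r=48) and then (m=-5,n=J,k=Saturn,r=52).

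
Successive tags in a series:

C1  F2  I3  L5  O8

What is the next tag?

R13

Letter: C, F, I, L, O → R (letters move forward 3 places in the alphabet).
Second component: each term is the sum of the two before it; 1, 2, 3, 5, 8 → 13.
So the next tag is R13.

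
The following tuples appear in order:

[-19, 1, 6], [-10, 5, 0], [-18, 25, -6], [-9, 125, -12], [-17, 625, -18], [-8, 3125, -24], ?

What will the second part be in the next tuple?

First part: alternating steps +9, −8, +9, −8, …, so -19, -10, -18, -9, -17, -8 → -16.
Second part — ×5 each step: 1, 5, 25, 125, 625, 3125 → 15625.
For the third part, −6 each step: 6, 0, -6, -12, -18, -24 → -30.

15625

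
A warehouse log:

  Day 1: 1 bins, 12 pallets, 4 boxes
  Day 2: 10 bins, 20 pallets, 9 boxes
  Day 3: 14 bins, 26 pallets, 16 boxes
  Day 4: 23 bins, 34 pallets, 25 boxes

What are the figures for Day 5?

Bins: alternating steps +9, +4, +9, +4, …, so 1, 10, 14, 23 → 27.
Pallets: alternating steps +8, +6, +8, +6, …, so 12, 20, 26, 34 → 40.
Boxes goes 4, 9, 16, 25 → 36 (perfect squares: 2², 3², 4², …).
Putting it together: 27 bins, 40 pallets, 36 boxes.

27 bins, 40 pallets, 36 boxes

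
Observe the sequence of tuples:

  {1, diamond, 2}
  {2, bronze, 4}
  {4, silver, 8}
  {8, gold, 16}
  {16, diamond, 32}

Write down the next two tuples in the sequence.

{32, bronze, 64}, {64, silver, 128}

First value: ×2 each step, so 1, 2, 4, 8, 16 → 32 → 64.
Rank: diamond, bronze, silver, gold, diamond → bronze → silver (repeats diamond → bronze → silver → gold).
Third value: ×2 each step; 2, 4, 8, 16, 32 → 64 → 128.
Putting the parts together: {32, bronze, 64} and then {64, silver, 128}.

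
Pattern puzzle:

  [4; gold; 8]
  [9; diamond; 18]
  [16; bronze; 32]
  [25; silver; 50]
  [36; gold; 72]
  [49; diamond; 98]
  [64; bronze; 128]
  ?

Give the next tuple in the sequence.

[81; silver; 162]

First part goes 4, 9, 16, 25, 36, 49, 64 → 81 (perfect squares: 2², 3², 4², …).
Rank: gold, diamond, bronze, silver, gold, diamond, bronze → silver (repeats gold → diamond → bronze → silver).
Third part goes 8, 18, 32, 50, 72, 98, 128 → 162 (always 2 × the first part).
Combining the parts gives [81; silver; 162].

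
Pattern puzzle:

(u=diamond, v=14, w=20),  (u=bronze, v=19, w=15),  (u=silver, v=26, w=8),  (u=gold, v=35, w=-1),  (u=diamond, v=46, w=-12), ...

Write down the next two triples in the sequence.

U goes diamond, bronze, silver, gold, diamond → bronze → silver (repeats diamond → bronze → silver → gold).
V — differences are 5, 7, 9, … (increasing by 2 each time): 14, 19, 26, 35, 46 → 59 → 74.
W: 20, 15, 8, -1, -12 → -25 → -40 (together with the v always sums to 34).
Putting the parts together: (u=bronze, v=59, w=-25) and then (u=silver, v=74, w=-40).

(u=bronze, v=59, w=-25), (u=silver, v=74, w=-40)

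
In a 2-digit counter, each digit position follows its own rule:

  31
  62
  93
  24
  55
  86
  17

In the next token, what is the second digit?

8

First digit: +3 each step, mod 10; 3, 6, 9, 2, 5, 8, 1 → 4.
For the second digit, +1 each step, mod 10: 1, 2, 3, 4, 5, 6, 7 → 8.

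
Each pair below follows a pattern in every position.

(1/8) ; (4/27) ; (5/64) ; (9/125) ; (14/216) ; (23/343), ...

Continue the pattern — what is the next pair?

First part — each term is the sum of the two before it: 1, 4, 5, 9, 14, 23 → 37.
Second part: perfect cubes: 2³, 3³, 4³, …; 8, 27, 64, 125, 216, 343 → 512.
Putting it together: (37/512).

(37/512)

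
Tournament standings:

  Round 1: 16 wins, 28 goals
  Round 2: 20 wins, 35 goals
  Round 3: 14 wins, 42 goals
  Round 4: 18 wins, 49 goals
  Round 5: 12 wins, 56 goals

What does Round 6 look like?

Wins: 16, 20, 14, 18, 12 → 16 (alternating steps +4, −6, +4, −6, …).
Goals goes 28, 35, 42, 49, 56 → 63 (+7 each step).
So the next record is 16 wins, 63 goals.

16 wins, 63 goals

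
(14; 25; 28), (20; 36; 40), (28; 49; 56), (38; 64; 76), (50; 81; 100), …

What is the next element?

For the first entry, differences are 6, 8, 10, … (increasing by 2 each time): 14, 20, 28, 38, 50 → 64.
For the second entry, perfect squares: 5², 6², 7², …: 25, 36, 49, 64, 81 → 100.
Third entry: always 2 × the first entry; 28, 40, 56, 76, 100 → 128.
Combining the parts gives (64; 100; 128).

(64; 100; 128)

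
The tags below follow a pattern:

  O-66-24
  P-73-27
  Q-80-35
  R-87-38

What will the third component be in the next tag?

46

Third component goes 24, 27, 35, 38 → 46 (alternating steps +3, +8, +3, +8, …).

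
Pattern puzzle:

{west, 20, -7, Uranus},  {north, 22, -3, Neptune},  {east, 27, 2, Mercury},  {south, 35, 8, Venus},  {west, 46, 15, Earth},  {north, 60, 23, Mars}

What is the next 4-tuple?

Direction: repeats west → north → east → south, so west, north, east, south, west, north → east.
Second coordinate: 20, 22, 27, 35, 46, 60 → 77 (differences are 2, 5, 8, … (increasing by 3 each time)).
Third coordinate: differences are 4, 5, 6, … (increasing by 1 each time), so -7, -3, 2, 8, 15, 23 → 32.
Planet goes Uranus, Neptune, Mercury, Venus, Earth, Mars → Jupiter (runs through the planets Mercury→Neptune).
Combining the parts gives {east, 77, 32, Jupiter}.

{east, 77, 32, Jupiter}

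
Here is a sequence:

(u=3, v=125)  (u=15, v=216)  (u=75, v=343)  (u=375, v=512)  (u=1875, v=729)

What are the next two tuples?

(u=9375, v=1000), (u=46875, v=1331)

U: ×5 each step; 3, 15, 75, 375, 1875 → 9375 → 46875.
V: 125, 216, 343, 512, 729 → 1000 → 1331 (perfect cubes: 5³, 6³, 7³, …).
Putting the parts together: (u=9375, v=1000) and then (u=46875, v=1331).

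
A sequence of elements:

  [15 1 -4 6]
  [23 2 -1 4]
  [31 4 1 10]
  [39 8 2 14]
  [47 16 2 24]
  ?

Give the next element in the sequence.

[55 32 1 38]

First part — +8 each step: 15, 23, 31, 39, 47 → 55.
Second part: 1, 2, 4, 8, 16 → 32 (×2 each step).
Third part: differences are 3, 2, 1, … (decreasing by 1 each time); -4, -1, 1, 2, 2 → 1.
Fourth part: 6, 4, 10, 14, 24 → 38 (each term is the sum of the two before it).
So the next element is [55 32 1 38].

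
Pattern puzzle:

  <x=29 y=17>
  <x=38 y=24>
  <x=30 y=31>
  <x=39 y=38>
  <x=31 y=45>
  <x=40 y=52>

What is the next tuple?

<x=32 y=59>

X: 29, 38, 30, 39, 31, 40 → 32 (alternating steps +9, −8, +9, −8, …).
Y: +7 each step; 17, 24, 31, 38, 45, 52 → 59.
So the next tuple is <x=32 y=59>.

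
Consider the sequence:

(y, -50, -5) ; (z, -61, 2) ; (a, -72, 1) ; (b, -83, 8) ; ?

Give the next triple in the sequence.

(c, -94, 7)

Letter: y, z, a, b → c (letters move forward 1 place in the alphabet, wrapping Z→A).
For the second component, −11 each step: -50, -61, -72, -83 → -94.
Third component: alternating steps +7, −1, +7, −1, …; -5, 2, 1, 8 → 7.
Putting it together: (c, -94, 7).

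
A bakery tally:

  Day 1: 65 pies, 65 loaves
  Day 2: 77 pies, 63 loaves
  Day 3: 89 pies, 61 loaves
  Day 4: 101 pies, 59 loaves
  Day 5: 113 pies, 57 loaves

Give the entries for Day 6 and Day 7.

Pies goes 65, 77, 89, 101, 113 → 125 → 137 (+12 each step).
For the loaves, −2 each step: 65, 63, 61, 59, 57 → 55 → 53.
So the next two rows are 125 pies, 55 loaves and 137 pies, 53 loaves.

125 pies, 55 loaves; 137 pies, 53 loaves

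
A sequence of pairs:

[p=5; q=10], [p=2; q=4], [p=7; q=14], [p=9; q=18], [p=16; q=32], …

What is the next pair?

[p=25; q=50]

P goes 5, 2, 7, 9, 16 → 25 (each term is the sum of the two before it).
Q goes 10, 4, 14, 18, 32 → 50 (always 2 × the p).
Putting it together: [p=25; q=50].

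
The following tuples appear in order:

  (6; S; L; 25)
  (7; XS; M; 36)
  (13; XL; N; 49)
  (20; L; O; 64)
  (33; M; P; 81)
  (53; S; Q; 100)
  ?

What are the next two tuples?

For the first coordinate, each term is the sum of the two before it: 6, 7, 13, 20, 33, 53 → 86 → 139.
Size — repeats S → XS → XL → L → M: S, XS, XL, L, M, S → XS → XL.
Letter: L, M, N, O, P, Q → R → S (letters move forward 1 place in the alphabet).
For the fourth coordinate, perfect squares: 5², 6², 7², …: 25, 36, 49, 64, 81, 100 → 121 → 144.
So the next two tuples are (86; XS; R; 121) and (139; XL; S; 144).

(86; XS; R; 121), (139; XL; S; 144)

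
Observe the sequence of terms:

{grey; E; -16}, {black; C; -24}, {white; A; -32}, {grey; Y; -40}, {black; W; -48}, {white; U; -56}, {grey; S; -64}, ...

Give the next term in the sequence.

{black; Q; -72}

Shade: repeats grey → black → white, so grey, black, white, grey, black, white, grey → black.
For the letter, letters move back 2 places in the alphabet, wrapping A→Z: E, C, A, Y, W, U, S → Q.
Third slot goes -16, -24, -32, -40, -48, -56, -64 → -72 (−8 each step).
Putting it together: {black; Q; -72}.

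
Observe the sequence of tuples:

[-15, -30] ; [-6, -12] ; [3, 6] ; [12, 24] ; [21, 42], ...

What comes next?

First component goes -15, -6, 3, 12, 21 → 30 (+9 each step).
Second component goes -30, -12, 6, 24, 42 → 60 (always 2 × the first component).
Combining the parts gives [30, 60].

[30, 60]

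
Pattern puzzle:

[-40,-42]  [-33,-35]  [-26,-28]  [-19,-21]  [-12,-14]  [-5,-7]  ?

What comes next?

First part goes -40, -33, -26, -19, -12, -5 → 2 (+7 each step).
For the second part, always 2 less than the first part: -42, -35, -28, -21, -14, -7 → 0.
Combining the parts gives [2,0].

[2,0]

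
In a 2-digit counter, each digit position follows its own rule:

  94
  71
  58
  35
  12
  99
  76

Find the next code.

53

First digit: −2 each step, mod 10; 9, 7, 5, 3, 1, 9, 7 → 5.
Second digit: 4, 1, 8, 5, 2, 9, 6 → 3 (−3 each step, mod 10).
Combining the parts gives 53.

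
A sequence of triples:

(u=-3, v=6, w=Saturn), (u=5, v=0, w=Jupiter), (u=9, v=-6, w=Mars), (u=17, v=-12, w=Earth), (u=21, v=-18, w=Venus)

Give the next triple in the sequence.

U: alternating steps +8, +4, +8, +4, …, so -3, 5, 9, 17, 21 → 29.
V — −6 each step: 6, 0, -6, -12, -18 → -24.
W goes Saturn, Jupiter, Mars, Earth, Venus → Mercury (runs backward through the planets Mercury→Neptune).
Putting it together: (u=29, v=-24, w=Mercury).

(u=29, v=-24, w=Mercury)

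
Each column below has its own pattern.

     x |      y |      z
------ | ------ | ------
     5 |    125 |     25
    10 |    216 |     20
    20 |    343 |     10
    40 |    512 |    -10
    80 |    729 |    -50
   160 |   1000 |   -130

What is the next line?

320  1331  -290

Column x: ×2 each step; 5, 10, 20, 40, 80, 160 → 320.
For the column y, perfect cubes: 5³, 6³, 7³, …: 125, 216, 343, 512, 729, 1000 → 1331.
Column z: 25, 20, 10, -10, -50, -130 → -290 (together with the column x always sums to 30).
So the next line is 320  1331  -290.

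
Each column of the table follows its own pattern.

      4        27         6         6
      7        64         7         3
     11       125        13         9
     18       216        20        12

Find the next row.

First component: each term is the sum of the two before it; 4, 7, 11, 18 → 29.
Second component: perfect cubes: 3³, 4³, 5³, …, so 27, 64, 125, 216 → 343.
Third component — each term is the sum of the two before it: 6, 7, 13, 20 → 33.
For the fourth component, each term is the sum of the two before it: 6, 3, 9, 12 → 21.
Putting it together: 29  343  33  21.

29  343  33  21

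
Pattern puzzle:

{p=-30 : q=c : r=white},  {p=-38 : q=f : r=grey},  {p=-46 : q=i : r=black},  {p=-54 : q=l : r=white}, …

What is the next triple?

{p=-62 : q=o : r=grey}

P: -30, -38, -46, -54 → -62 (−8 each step).
Q goes c, f, i, l → o (letters move forward 3 places in the alphabet).
R: white, grey, black, white → grey (repeats white → grey → black).
So the next triple is {p=-62 : q=o : r=grey}.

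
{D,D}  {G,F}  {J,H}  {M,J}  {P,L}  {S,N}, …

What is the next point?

First letter — letters move forward 3 places in the alphabet: D, G, J, M, P, S → V.
Second letter: letters move forward 2 places in the alphabet, so D, F, H, J, L, N → P.
Combining the parts gives {V,P}.

{V,P}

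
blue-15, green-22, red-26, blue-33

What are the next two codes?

green-37, red-44

Colour: repeats blue → green → red; blue, green, red, blue → green → red.
For the second component, alternating steps +7, +4, +7, +4, …: 15, 22, 26, 33 → 37 → 44.
So the next two codes are green-37 and red-44.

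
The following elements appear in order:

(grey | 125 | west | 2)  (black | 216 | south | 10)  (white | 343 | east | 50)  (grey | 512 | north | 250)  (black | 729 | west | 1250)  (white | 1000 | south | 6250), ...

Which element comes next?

Shade: repeats grey → black → white, so grey, black, white, grey, black, white → grey.
Second entry: perfect cubes: 5³, 6³, 7³, …, so 125, 216, 343, 512, 729, 1000 → 1331.
Direction: repeats west → south → east → north, so west, south, east, north, west, south → east.
Fourth entry goes 2, 10, 50, 250, 1250, 6250 → 31250 (×5 each step).
So the next element is (grey | 1331 | east | 31250).

(grey | 1331 | east | 31250)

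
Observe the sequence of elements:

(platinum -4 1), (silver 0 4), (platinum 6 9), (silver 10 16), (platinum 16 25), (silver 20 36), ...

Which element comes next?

(platinum 26 49)

Metal: alternates platinum ↔ silver, so platinum, silver, platinum, silver, platinum, silver → platinum.
For the second entry, alternating steps +4, +6, +4, +6, …: -4, 0, 6, 10, 16, 20 → 26.
Third entry: 1, 4, 9, 16, 25, 36 → 49 (differences are 3, 5, 7, … (increasing by 2 each time)).
So the next element is (platinum 26 49).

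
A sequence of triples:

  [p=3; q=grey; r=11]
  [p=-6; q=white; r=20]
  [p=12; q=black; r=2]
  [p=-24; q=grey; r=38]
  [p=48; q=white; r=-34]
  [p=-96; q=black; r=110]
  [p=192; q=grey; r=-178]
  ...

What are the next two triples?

P: ×(-2) each step, so 3, -6, 12, -24, 48, -96, 192 → -384 → 768.
Q: repeats grey → white → black, so grey, white, black, grey, white, black, grey → white → black.
R goes 11, 20, 2, 38, -34, 110, -178 → 398 → -754 (together with the p always sums to 14).
Putting the parts together: [p=-384; q=white; r=398] and then [p=768; q=black; r=-754].

[p=-384; q=white; r=398], [p=768; q=black; r=-754]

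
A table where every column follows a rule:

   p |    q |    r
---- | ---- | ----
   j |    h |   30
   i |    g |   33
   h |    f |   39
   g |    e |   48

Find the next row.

For the column p, letters move back 1 place in the alphabet: j, i, h, g → f.
For the column q, letters move back 1 place in the alphabet: h, g, f, e → d.
Column r: 30, 33, 39, 48 → 60 (differences are 3, 6, 9, … (increasing by 3 each time)).
So the next row is f  d  60.

f  d  60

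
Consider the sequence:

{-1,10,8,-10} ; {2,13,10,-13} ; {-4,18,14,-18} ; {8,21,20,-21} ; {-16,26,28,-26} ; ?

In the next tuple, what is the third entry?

38

Third entry — differences are 2, 4, 6, … (increasing by 2 each time): 8, 10, 14, 20, 28 → 38.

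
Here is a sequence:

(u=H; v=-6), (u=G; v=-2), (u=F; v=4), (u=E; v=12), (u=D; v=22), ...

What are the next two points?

(u=C; v=34), (u=B; v=48)

U: letters move back 1 place in the alphabet, so H, G, F, E, D → C → B.
V — differences are 4, 6, 8, … (increasing by 2 each time): -6, -2, 4, 12, 22 → 34 → 48.
So the next two points are (u=C; v=34) and (u=B; v=48).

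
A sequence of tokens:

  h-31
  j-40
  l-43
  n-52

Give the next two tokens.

p-55, r-64

Letter: letters move forward 2 places in the alphabet, so h, j, l, n → p → r.
Second component: alternating steps +9, +3, +9, +3, …; 31, 40, 43, 52 → 55 → 64.
Putting the parts together: p-55 and then r-64.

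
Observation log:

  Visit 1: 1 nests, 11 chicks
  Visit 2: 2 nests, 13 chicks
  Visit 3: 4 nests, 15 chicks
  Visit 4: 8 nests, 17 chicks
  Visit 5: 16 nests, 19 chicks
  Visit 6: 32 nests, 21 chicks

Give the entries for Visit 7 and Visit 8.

Nests: ×2 each step, so 1, 2, 4, 8, 16, 32 → 64 → 128.
Chicks: 11, 13, 15, 17, 19, 21 → 23 → 25 (+2 each step).
Putting the parts together: 64 nests, 23 chicks and then 128 nests, 25 chicks.

64 nests, 23 chicks; 128 nests, 25 chicks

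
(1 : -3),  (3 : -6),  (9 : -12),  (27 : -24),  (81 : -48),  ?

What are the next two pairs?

(243 : -96), (729 : -192)

First slot: ×3 each step, so 1, 3, 9, 27, 81 → 243 → 729.
For the second slot, ×2 each step: -3, -6, -12, -24, -48 → -96 → -192.
So the next two pairs are (243 : -96) and (729 : -192).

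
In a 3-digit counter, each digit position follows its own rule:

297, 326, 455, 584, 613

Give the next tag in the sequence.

First digit — +1 each step, mod 10: 2, 3, 4, 5, 6 → 7.
Second digit — +3 each step, mod 10: 9, 2, 5, 8, 1 → 4.
Third digit: 7, 6, 5, 4, 3 → 2 (−1 each step, mod 10).
So the next tag is 742.

742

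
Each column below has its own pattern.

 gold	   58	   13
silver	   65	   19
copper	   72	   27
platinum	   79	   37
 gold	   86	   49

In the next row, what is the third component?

Metal goes gold, silver, copper, platinum, gold → silver (repeats gold → silver → copper → platinum).
Second component: +7 each step, so 58, 65, 72, 79, 86 → 93.
Third component: 13, 19, 27, 37, 49 → 63 (differences are 6, 8, 10, … (increasing by 2 each time)).

63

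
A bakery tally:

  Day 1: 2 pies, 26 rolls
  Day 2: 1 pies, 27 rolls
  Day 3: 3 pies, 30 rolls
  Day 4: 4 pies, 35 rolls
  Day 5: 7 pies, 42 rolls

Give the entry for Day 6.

Pies: each term is the sum of the two before it; 2, 1, 3, 4, 7 → 11.
Rolls: differences are 1, 3, 5, … (increasing by 2 each time), so 26, 27, 30, 35, 42 → 51.
So the next row is 11 pies, 51 rolls.

11 pies, 51 rolls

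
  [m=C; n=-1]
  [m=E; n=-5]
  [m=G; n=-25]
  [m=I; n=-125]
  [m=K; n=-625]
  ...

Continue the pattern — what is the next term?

[m=M; n=-3125]

M: C, E, G, I, K → M (letters move forward 2 places in the alphabet).
N — ×5 each step: -1, -5, -25, -125, -625 → -3125.
Putting it together: [m=M; n=-3125].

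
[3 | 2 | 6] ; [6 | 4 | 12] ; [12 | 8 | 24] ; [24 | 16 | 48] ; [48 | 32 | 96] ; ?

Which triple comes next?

First value: ×2 each step, so 3, 6, 12, 24, 48 → 96.
Second value: 2, 4, 8, 16, 32 → 64 (×2 each step).
For the third value, always 2 × the first value: 6, 12, 24, 48, 96 → 192.
Combining the parts gives [96 | 64 | 192].

[96 | 64 | 192]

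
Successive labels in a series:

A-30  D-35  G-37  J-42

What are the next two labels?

Letter: letters move forward 3 places in the alphabet; A, D, G, J → M → P.
Second component: alternating steps +5, +2, +5, +2, …; 30, 35, 37, 42 → 44 → 49.
Putting the parts together: M-44 and then P-49.

M-44, P-49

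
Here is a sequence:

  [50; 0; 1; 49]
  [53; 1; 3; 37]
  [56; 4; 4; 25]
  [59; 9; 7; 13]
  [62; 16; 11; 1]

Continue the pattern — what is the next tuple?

[65; 25; 18; -11]

First coordinate: +3 each step; 50, 53, 56, 59, 62 → 65.
For the second coordinate, differences are 1, 3, 5, … (increasing by 2 each time): 0, 1, 4, 9, 16 → 25.
Third coordinate goes 1, 3, 4, 7, 11 → 18 (each term is the sum of the two before it).
Fourth coordinate goes 49, 37, 25, 13, 1 → -11 (−12 each step).
So the next tuple is [65; 25; 18; -11].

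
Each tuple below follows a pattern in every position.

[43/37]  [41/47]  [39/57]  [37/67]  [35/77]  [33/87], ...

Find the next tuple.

[31/97]

First value: 43, 41, 39, 37, 35, 33 → 31 (−2 each step).
Second value: +10 each step; 37, 47, 57, 67, 77, 87 → 97.
So the next tuple is [31/97].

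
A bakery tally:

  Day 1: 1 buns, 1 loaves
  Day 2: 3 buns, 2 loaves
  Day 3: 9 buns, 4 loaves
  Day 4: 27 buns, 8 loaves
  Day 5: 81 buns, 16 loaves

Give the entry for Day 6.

243 buns, 32 loaves

For the buns, ×3 each step: 1, 3, 9, 27, 81 → 243.
For the loaves, ×2 each step: 1, 2, 4, 8, 16 → 32.
So the next row is 243 buns, 32 loaves.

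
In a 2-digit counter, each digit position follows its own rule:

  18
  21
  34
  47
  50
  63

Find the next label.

For the first digit, +1 each step, mod 10: 1, 2, 3, 4, 5, 6 → 7.
Second digit: +3 each step, mod 10; 8, 1, 4, 7, 0, 3 → 6.
Combining the parts gives 76.

76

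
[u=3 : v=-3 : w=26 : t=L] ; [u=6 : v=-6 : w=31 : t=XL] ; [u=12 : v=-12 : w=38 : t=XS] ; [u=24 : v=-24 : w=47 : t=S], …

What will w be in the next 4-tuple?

58

W: differences are 5, 7, 9, … (increasing by 2 each time), so 26, 31, 38, 47 → 58.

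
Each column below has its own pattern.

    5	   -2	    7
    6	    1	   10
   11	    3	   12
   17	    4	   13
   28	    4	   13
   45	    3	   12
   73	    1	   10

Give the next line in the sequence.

First component: 5, 6, 11, 17, 28, 45, 73 → 118 (each term is the sum of the two before it).
Second component: differences are 3, 2, 1, … (decreasing by 1 each time); -2, 1, 3, 4, 4, 3, 1 → -2.
Third component: always 9 more than the second component; 7, 10, 12, 13, 13, 12, 10 → 7.
Putting it together: 118  -2  7.

118  -2  7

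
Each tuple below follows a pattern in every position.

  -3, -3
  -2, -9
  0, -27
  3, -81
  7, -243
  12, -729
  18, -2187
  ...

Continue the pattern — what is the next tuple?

25, -6561

For the first value, differences are 1, 2, 3, … (increasing by 1 each time): -3, -2, 0, 3, 7, 12, 18 → 25.
Second value: ×3 each step; -3, -9, -27, -81, -243, -729, -2187 → -6561.
So the next tuple is 25, -6561.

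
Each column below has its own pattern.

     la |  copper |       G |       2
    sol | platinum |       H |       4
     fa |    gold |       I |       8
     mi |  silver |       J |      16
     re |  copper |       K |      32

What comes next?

Note: la, sol, fa, mi, re → do (runs backward through the solfège scale do→ti).
Metal — repeats copper → platinum → gold → silver: copper, platinum, gold, silver, copper → platinum.
Letter: letters move forward 1 place in the alphabet; G, H, I, J, K → L.
Fourth component: 2, 4, 8, 16, 32 → 64 (×2 each step).
So the next line is do  platinum  L  64.

do  platinum  L  64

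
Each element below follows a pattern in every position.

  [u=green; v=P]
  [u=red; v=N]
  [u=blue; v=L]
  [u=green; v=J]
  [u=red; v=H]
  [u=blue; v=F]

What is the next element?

[u=green; v=D]

For the u, repeats green → red → blue: green, red, blue, green, red, blue → green.
V: letters move back 2 places in the alphabet, so P, N, L, J, H, F → D.
So the next element is [u=green; v=D].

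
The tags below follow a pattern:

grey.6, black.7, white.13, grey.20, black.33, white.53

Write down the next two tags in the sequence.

Shade: repeats grey → black → white; grey, black, white, grey, black, white → grey → black.
For the second component, each term is the sum of the two before it: 6, 7, 13, 20, 33, 53 → 86 → 139.
Putting the parts together: grey.86 and then black.139.

grey.86, black.139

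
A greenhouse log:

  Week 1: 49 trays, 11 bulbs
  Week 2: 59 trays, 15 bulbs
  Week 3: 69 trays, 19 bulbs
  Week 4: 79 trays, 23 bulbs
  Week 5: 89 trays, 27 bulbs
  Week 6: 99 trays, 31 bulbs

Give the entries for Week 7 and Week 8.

109 trays, 35 bulbs; 119 trays, 39 bulbs

Trays: 49, 59, 69, 79, 89, 99 → 109 → 119 (+10 each step).
Bulbs goes 11, 15, 19, 23, 27, 31 → 35 → 39 (+4 each step).
Putting the parts together: 109 trays, 35 bulbs and then 119 trays, 39 bulbs.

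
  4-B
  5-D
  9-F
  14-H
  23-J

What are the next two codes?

37-L, 60-N

First component: each term is the sum of the two before it, so 4, 5, 9, 14, 23 → 37 → 60.
Letter — letters move forward 2 places in the alphabet: B, D, F, H, J → L → N.
So the next two codes are 37-L and 60-N.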